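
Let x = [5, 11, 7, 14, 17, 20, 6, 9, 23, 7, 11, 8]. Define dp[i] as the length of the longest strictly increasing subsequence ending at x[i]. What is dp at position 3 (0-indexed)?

dp[i] = 1 + max{dp[j] : j<i, x[j]<x[i]} (or 1 if no such j):
i:      0  1  2  3  4  5  6  7  8  9 10 11
x[i]:   5 11  7 14 17 20  6  9 23  7 11  8
dp:     1  2  2  3  4  5  2  3  6  3  4  4
At index 3 the value is 3.

3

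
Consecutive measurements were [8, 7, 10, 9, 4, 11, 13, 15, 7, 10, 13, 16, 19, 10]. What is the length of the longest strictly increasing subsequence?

Track the smallest tail for each achievable length (strict):
8 → extends → [8]
7 → replaces 8 → [7]
10 → extends → [7, 10]
9 → replaces 10 → [7, 9]
4 → replaces 7 → [4, 9]
11 → extends → [4, 9, 11]
13 → extends → [4, 9, 11, 13]
15 → extends → [4, 9, 11, 13, 15]
7 → replaces 9 → [4, 7, 11, 13, 15]
10 → replaces 11 → [4, 7, 10, 13, 15]
13 → already a tail → [4, 7, 10, 13, 15]
16 → extends → [4, 7, 10, 13, 15, 16]
19 → extends → [4, 7, 10, 13, 15, 16, 19]
10 → already a tail → [4, 7, 10, 13, 15, 16, 19]
Seven tails, so the longest strictly increasing subsequence has length 7 (e.g. 8, 10, 11, 13, 15, 16, 19).

7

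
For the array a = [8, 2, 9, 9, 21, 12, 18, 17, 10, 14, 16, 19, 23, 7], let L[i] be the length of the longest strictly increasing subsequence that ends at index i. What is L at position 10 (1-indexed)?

dp[i] = 1 + max{dp[j] : j<i, a[j]<a[i]} (or 1 if no such j):
i:      1  2  3  4  5  6  7  8  9 10 11 12 13 14
a[i]:   8  2  9  9 21 12 18 17 10 14 16 19 23  7
dp:     1  1  2  2  3  3  4  4  3  4  5  6  7  2
At index 10 the value is 4.

4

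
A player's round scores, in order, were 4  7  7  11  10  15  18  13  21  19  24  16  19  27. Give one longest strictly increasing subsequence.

4, 7, 11, 15, 18, 21, 24, 27

Patience tails give the LIS length; then backtrack through the dp parents:
4 → extends → [4]
7 → extends → [4, 7]
7 → already a tail → [4, 7]
11 → extends → [4, 7, 11]
10 → replaces 11 → [4, 7, 10]
15 → extends → [4, 7, 10, 15]
18 → extends → [4, 7, 10, 15, 18]
13 → replaces 15 → [4, 7, 10, 13, 18]
21 → extends → [4, 7, 10, 13, 18, 21]
19 → replaces 21 → [4, 7, 10, 13, 18, 19]
24 → extends → [4, 7, 10, 13, 18, 19, 24]
16 → replaces 18 → [4, 7, 10, 13, 16, 19, 24]
19 → already a tail → [4, 7, 10, 13, 16, 19, 24]
27 → extends → [4, 7, 10, 13, 16, 19, 24, 27]
Length 8; one witness is 4, 7, 11, 15, 18, 21, 24, 27.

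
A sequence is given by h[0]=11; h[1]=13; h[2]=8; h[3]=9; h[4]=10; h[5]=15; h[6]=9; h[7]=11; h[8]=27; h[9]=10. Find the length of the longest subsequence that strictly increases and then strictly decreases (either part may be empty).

6

inc[i] = longest strictly increasing subsequence ending at i; dec[i] = longest strictly decreasing subsequence starting at i:
i:      0  1  2  3  4  5  6  7  8  9
h[i]:  11 13  8  9 10 15  9 11 27 10
inc:    1  2  1  2  3  4  2  4  5  3
dec:    3  3  1  1  2  3  1  2  2  1
Best peak at i=5 (value 15): inc=4, dec=3, length 4+3−1 = 6.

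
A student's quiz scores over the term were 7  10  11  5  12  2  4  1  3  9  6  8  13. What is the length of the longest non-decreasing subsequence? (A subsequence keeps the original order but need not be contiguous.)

Let dp[i] be the length of the longest such subsequence ending at index i:
i:      1  2  3  4  5  6  7  8  9 10 11 12 13
a[i]:   7 10 11  5 12  2  4  1  3  9  6  8 13
dp:     1  2  3  1  4  1  2  1  2  3  3  4  5
Maximum dp value is 5.

5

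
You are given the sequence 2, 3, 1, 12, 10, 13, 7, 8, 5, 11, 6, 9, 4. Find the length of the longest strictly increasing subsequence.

Track the smallest tail for each achievable length (strict):
2 → extends → [2]
3 → extends → [2, 3]
1 → replaces 2 → [1, 3]
12 → extends → [1, 3, 12]
10 → replaces 12 → [1, 3, 10]
13 → extends → [1, 3, 10, 13]
7 → replaces 10 → [1, 3, 7, 13]
8 → replaces 13 → [1, 3, 7, 8]
5 → replaces 7 → [1, 3, 5, 8]
11 → extends → [1, 3, 5, 8, 11]
6 → replaces 8 → [1, 3, 5, 6, 11]
9 → replaces 11 → [1, 3, 5, 6, 9]
4 → replaces 5 → [1, 3, 4, 6, 9]
Five tails, so the longest strictly increasing subsequence has length 5 (e.g. 2, 3, 7, 8, 11).

5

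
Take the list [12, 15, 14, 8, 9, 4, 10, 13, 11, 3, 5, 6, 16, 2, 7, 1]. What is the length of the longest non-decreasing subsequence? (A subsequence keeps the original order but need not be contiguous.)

5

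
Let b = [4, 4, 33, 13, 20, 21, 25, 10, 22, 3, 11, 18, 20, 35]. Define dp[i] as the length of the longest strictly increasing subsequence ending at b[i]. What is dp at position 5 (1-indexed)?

dp[i] = 1 + max{dp[j] : j<i, b[j]<b[i]} (or 1 if no such j):
i:      1  2  3  4  5  6  7  8  9 10 11 12 13 14
b[i]:   4  4 33 13 20 21 25 10 22  3 11 18 20 35
dp:     1  1  2  2  3  4  5  2  5  1  3  4  5  6
At index 5 the value is 3.

3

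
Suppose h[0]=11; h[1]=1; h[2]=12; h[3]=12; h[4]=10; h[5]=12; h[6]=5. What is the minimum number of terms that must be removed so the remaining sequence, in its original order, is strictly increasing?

4

Fewest deletions = n − (longest strictly increasing subsequence).
i:      0  1  2  3  4  5  6
h[i]:  11  1 12 12 10 12  5
dp:     1  1  2  2  2  3  2
max dp = 3, so deletions = 7 − 3 = 4.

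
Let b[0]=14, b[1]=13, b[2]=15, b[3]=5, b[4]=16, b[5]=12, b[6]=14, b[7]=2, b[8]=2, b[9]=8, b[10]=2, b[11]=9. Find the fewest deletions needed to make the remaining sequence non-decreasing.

8

Fewest deletions = n − (longest non-decreasing subsequence).
Patience tails:
14 → extends → [14]
13 → replaces 14 → [13]
15 → extends → [13, 15]
5 → replaces 13 → [5, 15]
16 → extends → [5, 15, 16]
12 → replaces 15 → [5, 12, 16]
14 → replaces 16 → [5, 12, 14]
2 → replaces 5 → [2, 12, 14]
2 → replaces 12 → [2, 2, 14]
8 → replaces 14 → [2, 2, 8]
2 → replaces 8 → [2, 2, 2]
9 → extends → [2, 2, 2, 9]
Longest non-decreasing subsequence has length 4, so deletions = 12 − 4 = 8.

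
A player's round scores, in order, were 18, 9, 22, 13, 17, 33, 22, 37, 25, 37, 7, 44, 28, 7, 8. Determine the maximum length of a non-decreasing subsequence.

7

Track the smallest tail for each achievable length (allowing ties):
18 → extends → [18]
9 → replaces 18 → [9]
22 → extends → [9, 22]
13 → replaces 22 → [9, 13]
17 → extends → [9, 13, 17]
33 → extends → [9, 13, 17, 33]
22 → replaces 33 → [9, 13, 17, 22]
37 → extends → [9, 13, 17, 22, 37]
25 → replaces 37 → [9, 13, 17, 22, 25]
37 → extends → [9, 13, 17, 22, 25, 37]
7 → replaces 9 → [7, 13, 17, 22, 25, 37]
44 → extends → [7, 13, 17, 22, 25, 37, 44]
28 → replaces 37 → [7, 13, 17, 22, 25, 28, 44]
7 → replaces 13 → [7, 7, 17, 22, 25, 28, 44]
8 → replaces 17 → [7, 7, 8, 22, 25, 28, 44]
Seven tails, so the longest non-decreasing subsequence has length 7 (e.g. 9, 13, 17, 33, 37, 37, 44).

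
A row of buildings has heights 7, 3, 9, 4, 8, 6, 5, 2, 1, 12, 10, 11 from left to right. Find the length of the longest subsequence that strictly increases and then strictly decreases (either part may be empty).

inc[i] = longest strictly increasing subsequence ending at i; dec[i] = longest strictly decreasing subsequence starting at i:
i:      1  2  3  4  5  6  7  8  9 10 11 12
a[i]:   7  3  9  4  8  6  5  2  1 12 10 11
inc:    1  1  2  2  3  3  3  1  1  4  4  5
dec:    5  3  6  3  5  4  3  2  1  2  1  1
Best peak at i=3 (value 9): inc=2, dec=6, length 2+6−1 = 7.

7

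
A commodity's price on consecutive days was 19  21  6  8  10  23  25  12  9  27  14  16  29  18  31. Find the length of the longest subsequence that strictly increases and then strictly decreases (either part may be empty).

inc[i] = longest strictly increasing subsequence ending at i; dec[i] = longest strictly decreasing subsequence starting at i:
i:      1  2  3  4  5  6  7  8  9 10 11 12 13 14 15
a[i]:  19 21  6  8 10 23 25 12  9 27 14 16 29 18 31
inc:    1  2  1  2  3  4  5  4  3  6  5  6  7  7  8
dec:    3  3  1  1  2  3  3  2  1  2  1  1  2  1  1
Best peak at i=13 (value 29): inc=7, dec=2, length 7+2−1 = 8.

8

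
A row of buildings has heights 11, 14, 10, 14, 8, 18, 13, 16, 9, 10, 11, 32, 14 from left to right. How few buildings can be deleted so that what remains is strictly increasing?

8

Fewest deletions = n − (longest strictly increasing subsequence).
i:      1  2  3  4  5  6  7  8  9 10 11 12 13
a[i]:  11 14 10 14  8 18 13 16  9 10 11 32 14
dp:     1  2  1  2  1  3  2  3  2  3  4  5  5
max dp = 5, so deletions = 13 − 5 = 8.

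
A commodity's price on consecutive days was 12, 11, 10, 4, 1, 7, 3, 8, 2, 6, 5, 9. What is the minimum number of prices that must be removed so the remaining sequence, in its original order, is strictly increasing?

8

Fewest deletions = n − (longest strictly increasing subsequence).
Patience tails:
12 → extends → [12]
11 → replaces 12 → [11]
10 → replaces 11 → [10]
4 → replaces 10 → [4]
1 → replaces 4 → [1]
7 → extends → [1, 7]
3 → replaces 7 → [1, 3]
8 → extends → [1, 3, 8]
2 → replaces 3 → [1, 2, 8]
6 → replaces 8 → [1, 2, 6]
5 → replaces 6 → [1, 2, 5]
9 → extends → [1, 2, 5, 9]
Longest strictly increasing subsequence has length 4, so deletions = 12 − 4 = 8.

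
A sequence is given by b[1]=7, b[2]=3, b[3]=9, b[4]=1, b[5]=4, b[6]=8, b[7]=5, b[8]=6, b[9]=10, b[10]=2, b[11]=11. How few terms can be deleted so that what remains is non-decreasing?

5

Fewest deletions = n − (longest non-decreasing subsequence).
i:      1  2  3  4  5  6  7  8  9 10 11
b[i]:   7  3  9  1  4  8  5  6 10  2 11
dp:     1  1  2  1  2  3  3  4  5  2  6
max dp = 6, so deletions = 11 − 6 = 5.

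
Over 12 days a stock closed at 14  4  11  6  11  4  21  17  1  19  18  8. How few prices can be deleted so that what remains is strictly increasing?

7

Fewest deletions = n − (longest strictly increasing subsequence).
i:      1  2  3  4  5  6  7  8  9 10 11 12
a[i]:  14  4 11  6 11  4 21 17  1 19 18  8
dp:     1  1  2  2  3  1  4  4  1  5  5  3
max dp = 5, so deletions = 12 − 5 = 7.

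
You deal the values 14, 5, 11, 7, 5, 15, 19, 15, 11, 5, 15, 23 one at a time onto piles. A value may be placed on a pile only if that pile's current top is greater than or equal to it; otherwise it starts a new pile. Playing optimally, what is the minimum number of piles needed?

5

Place each on the leftmost legal pile:
14 → new pile 1 (tops now [14])
5 → pile 1 (tops now [5])
11 → new pile 2 (tops now [5, 11])
7 → pile 2 (tops now [5, 7])
5 → pile 1 (tops now [5, 7])
15 → new pile 3 (tops now [5, 7, 15])
19 → new pile 4 (tops now [5, 7, 15, 19])
15 → pile 3 (tops now [5, 7, 15, 19])
11 → pile 3 (tops now [5, 7, 11, 19])
5 → pile 1 (tops now [5, 7, 11, 19])
15 → pile 4 (tops now [5, 7, 11, 15])
23 → new pile 5 (tops now [5, 7, 11, 15, 23])
Five piles.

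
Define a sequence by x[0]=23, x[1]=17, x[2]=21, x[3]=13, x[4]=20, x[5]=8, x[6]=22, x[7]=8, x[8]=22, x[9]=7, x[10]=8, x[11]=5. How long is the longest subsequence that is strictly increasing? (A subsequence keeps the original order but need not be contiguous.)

3

Track the smallest tail for each achievable length (strict):
23 → extends → [23]
17 → replaces 23 → [17]
21 → extends → [17, 21]
13 → replaces 17 → [13, 21]
20 → replaces 21 → [13, 20]
8 → replaces 13 → [8, 20]
22 → extends → [8, 20, 22]
8 → already a tail → [8, 20, 22]
22 → already a tail → [8, 20, 22]
7 → replaces 8 → [7, 20, 22]
8 → replaces 20 → [7, 8, 22]
5 → replaces 7 → [5, 8, 22]
Three tails, so the longest strictly increasing subsequence has length 3 (e.g. 17, 21, 22).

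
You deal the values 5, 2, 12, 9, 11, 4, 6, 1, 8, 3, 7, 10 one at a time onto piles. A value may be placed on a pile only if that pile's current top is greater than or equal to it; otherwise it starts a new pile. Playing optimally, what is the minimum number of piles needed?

5

Place each on the leftmost legal pile:
5 → new pile 1 (tops now [5])
2 → pile 1 (tops now [2])
12 → new pile 2 (tops now [2, 12])
9 → pile 2 (tops now [2, 9])
11 → new pile 3 (tops now [2, 9, 11])
4 → pile 2 (tops now [2, 4, 11])
6 → pile 3 (tops now [2, 4, 6])
1 → pile 1 (tops now [1, 4, 6])
8 → new pile 4 (tops now [1, 4, 6, 8])
3 → pile 2 (tops now [1, 3, 6, 8])
7 → pile 4 (tops now [1, 3, 6, 7])
10 → new pile 5 (tops now [1, 3, 6, 7, 10])
Five piles.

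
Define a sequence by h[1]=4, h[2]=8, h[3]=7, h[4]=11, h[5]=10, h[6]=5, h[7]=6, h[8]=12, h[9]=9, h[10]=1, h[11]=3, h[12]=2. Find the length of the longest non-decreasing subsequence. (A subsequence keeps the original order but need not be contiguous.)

4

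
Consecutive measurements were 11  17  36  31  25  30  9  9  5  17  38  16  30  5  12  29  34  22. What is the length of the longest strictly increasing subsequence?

5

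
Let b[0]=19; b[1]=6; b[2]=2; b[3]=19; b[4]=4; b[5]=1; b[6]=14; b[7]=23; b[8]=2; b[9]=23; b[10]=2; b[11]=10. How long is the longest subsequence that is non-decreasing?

5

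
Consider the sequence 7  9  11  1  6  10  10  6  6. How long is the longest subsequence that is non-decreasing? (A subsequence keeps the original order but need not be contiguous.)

Track the smallest tail for each achievable length (allowing ties):
7 → extends → [7]
9 → extends → [7, 9]
11 → extends → [7, 9, 11]
1 → replaces 7 → [1, 9, 11]
6 → replaces 9 → [1, 6, 11]
10 → replaces 11 → [1, 6, 10]
10 → extends → [1, 6, 10, 10]
6 → replaces 10 → [1, 6, 6, 10]
6 → replaces 10 → [1, 6, 6, 6]
Four tails, so the longest non-decreasing subsequence has length 4 (e.g. 7, 9, 10, 10).

4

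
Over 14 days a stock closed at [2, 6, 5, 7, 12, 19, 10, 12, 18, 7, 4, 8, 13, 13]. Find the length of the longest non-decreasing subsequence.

7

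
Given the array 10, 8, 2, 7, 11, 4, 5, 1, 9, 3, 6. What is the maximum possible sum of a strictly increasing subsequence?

Let S[i] be the best sum of a strictly increasing subsequence ending at i:
i:      1  2  3  4  5  6  7  8  9 10 11
a[i]:  10  8  2  7 11  4  5  1  9  3  6
S:     10  8  2  9 21  6 11  1 20  5 17
Maximum is 21 (e.g. 10 + 11).

21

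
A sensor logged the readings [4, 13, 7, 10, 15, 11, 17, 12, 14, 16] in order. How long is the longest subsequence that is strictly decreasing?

Let dp[i] be the longest strictly decreasing subsequence ending at i:
i:      1  2  3  4  5  6  7  8  9 10
a[i]:   4 13  7 10 15 11 17 12 14 16
dp:     1  1  2  2  1  2  1  2  2  2
Maximum is 2.

2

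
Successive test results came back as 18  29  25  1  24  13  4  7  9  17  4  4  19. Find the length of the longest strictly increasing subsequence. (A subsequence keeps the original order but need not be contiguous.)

Let dp[i] be the length of the longest such subsequence ending at index i:
i:      1  2  3  4  5  6  7  8  9 10 11 12 13
a[i]:  18 29 25  1 24 13  4  7  9 17  4  4 19
dp:     1  2  2  1  2  2  2  3  4  5  2  2  6
Maximum dp value is 6.

6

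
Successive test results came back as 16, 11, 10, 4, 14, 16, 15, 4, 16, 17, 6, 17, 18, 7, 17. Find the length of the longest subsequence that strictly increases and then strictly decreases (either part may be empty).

7

inc[i] = longest strictly increasing subsequence ending at i; dec[i] = longest strictly decreasing subsequence starting at i:
i:      1  2  3  4  5  6  7  8  9 10 11 12 13 14 15
a[i]:  16 11 10  4 14 16 15  4 16 17  6 17 18  7 17
inc:    1  1  1  1  2  3  3  1  4  5  2  5  6  3  5
dec:    4  3  2  1  2  3  2  1  2  2  1  2  2  1  1
Best peak at i=13 (value 18): inc=6, dec=2, length 6+2−1 = 7.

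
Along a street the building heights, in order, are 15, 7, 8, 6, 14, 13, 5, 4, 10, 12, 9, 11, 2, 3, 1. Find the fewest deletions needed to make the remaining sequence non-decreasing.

Fewest deletions = n − (longest non-decreasing subsequence).
Patience tails:
15 → extends → [15]
7 → replaces 15 → [7]
8 → extends → [7, 8]
6 → replaces 7 → [6, 8]
14 → extends → [6, 8, 14]
13 → replaces 14 → [6, 8, 13]
5 → replaces 6 → [5, 8, 13]
4 → replaces 5 → [4, 8, 13]
10 → replaces 13 → [4, 8, 10]
12 → extends → [4, 8, 10, 12]
9 → replaces 10 → [4, 8, 9, 12]
11 → replaces 12 → [4, 8, 9, 11]
2 → replaces 4 → [2, 8, 9, 11]
3 → replaces 8 → [2, 3, 9, 11]
1 → replaces 2 → [1, 3, 9, 11]
Longest non-decreasing subsequence has length 4, so deletions = 15 − 4 = 11.

11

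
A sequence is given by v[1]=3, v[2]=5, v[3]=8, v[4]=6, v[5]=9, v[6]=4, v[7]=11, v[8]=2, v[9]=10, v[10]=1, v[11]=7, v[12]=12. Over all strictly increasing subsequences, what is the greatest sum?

48

Let S[i] be the best sum of a strictly increasing subsequence ending at i:
i:      1  2  3  4  5  6  7  8  9 10 11 12
v[i]:   3  5  8  6  9  4 11  2 10  1  7 12
S:      3  8 16 14 25  7 36  2 35  1 21 48
Maximum is 48 (e.g. 3 + 5 + 8 + 9 + 11 + 12).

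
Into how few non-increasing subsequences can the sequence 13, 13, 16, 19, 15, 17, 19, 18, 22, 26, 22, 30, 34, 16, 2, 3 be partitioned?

8

The minimum number of non-increasing subsequences covering a sequence equals the length of its longest strictly increasing subsequence.
LIS length is 8 (e.g. 13, 16, 17, 19, 22, 26, 30, 34), so 8 piles are needed.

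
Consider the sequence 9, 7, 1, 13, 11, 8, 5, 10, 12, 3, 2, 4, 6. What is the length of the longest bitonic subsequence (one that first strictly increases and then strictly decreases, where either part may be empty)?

inc[i] = longest strictly increasing subsequence ending at i; dec[i] = longest strictly decreasing subsequence starting at i:
i:      1  2  3  4  5  6  7  8  9 10 11 12 13
a[i]:   9  7  1 13 11  8  5 10 12  3  2  4  6
inc:    1  1  1  2  2  2  2  3  4  2  2  3  4
dec:    5  4  1  6  5  4  3  3  3  2  1  1  1
Best peak at i=4 (value 13): inc=2, dec=6, length 2+6−1 = 7.

7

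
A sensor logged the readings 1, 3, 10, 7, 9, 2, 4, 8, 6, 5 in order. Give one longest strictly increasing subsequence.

1, 3, 7, 9

Patience tails give the LIS length; then backtrack through the dp parents:
1 → extends → [1]
3 → extends → [1, 3]
10 → extends → [1, 3, 10]
7 → replaces 10 → [1, 3, 7]
9 → extends → [1, 3, 7, 9]
2 → replaces 3 → [1, 2, 7, 9]
4 → replaces 7 → [1, 2, 4, 9]
8 → replaces 9 → [1, 2, 4, 8]
6 → replaces 8 → [1, 2, 4, 6]
5 → replaces 6 → [1, 2, 4, 5]
Length 4; one witness is 1, 3, 7, 9.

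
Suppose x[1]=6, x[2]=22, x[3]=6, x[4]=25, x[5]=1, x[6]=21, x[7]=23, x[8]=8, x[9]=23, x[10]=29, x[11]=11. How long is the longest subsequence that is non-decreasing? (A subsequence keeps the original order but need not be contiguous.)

6

Track the smallest tail for each achievable length (allowing ties):
6 → extends → [6]
22 → extends → [6, 22]
6 → replaces 22 → [6, 6]
25 → extends → [6, 6, 25]
1 → replaces 6 → [1, 6, 25]
21 → replaces 25 → [1, 6, 21]
23 → extends → [1, 6, 21, 23]
8 → replaces 21 → [1, 6, 8, 23]
23 → extends → [1, 6, 8, 23, 23]
29 → extends → [1, 6, 8, 23, 23, 29]
11 → replaces 23 → [1, 6, 8, 11, 23, 29]
Six tails, so the longest non-decreasing subsequence has length 6 (e.g. 6, 6, 21, 23, 23, 29).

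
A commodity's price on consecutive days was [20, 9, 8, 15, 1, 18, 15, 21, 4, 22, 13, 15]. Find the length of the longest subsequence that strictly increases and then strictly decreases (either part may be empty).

6

inc[i] = longest strictly increasing subsequence ending at i; dec[i] = longest strictly decreasing subsequence starting at i:
i:      1  2  3  4  5  6  7  8  9 10 11 12
a[i]:  20  9  8 15  1 18 15 21  4 22 13 15
inc:    1  1  1  2  1  3  2  4  2  5  3  4
dec:    4  3  2  2  1  3  2  2  1  2  1  1
Best peak at i=10 (value 22): inc=5, dec=2, length 5+2−1 = 6.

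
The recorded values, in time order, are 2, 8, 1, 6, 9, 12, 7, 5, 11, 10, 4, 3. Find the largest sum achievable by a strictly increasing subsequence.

31

Let S[i] be the best sum of a strictly increasing subsequence ending at i:
i:      1  2  3  4  5  6  7  8  9 10 11 12
a[i]:   2  8  1  6  9 12  7  5 11 10  4  3
S:      2 10  1  8 19 31 15  7 30 29  6  5
Maximum is 31 (e.g. 2 + 8 + 9 + 12).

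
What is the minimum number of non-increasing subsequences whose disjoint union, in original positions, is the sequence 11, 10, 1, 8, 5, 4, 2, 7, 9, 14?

The minimum number of non-increasing subsequences covering a sequence equals the length of its longest strictly increasing subsequence.
LIS length is 5 (e.g. 1, 5, 7, 9, 14), so 5 piles are needed.

5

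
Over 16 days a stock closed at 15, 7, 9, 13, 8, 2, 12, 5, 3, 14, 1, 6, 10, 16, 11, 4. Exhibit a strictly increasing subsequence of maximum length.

Patience tails give the LIS length; then backtrack through the dp parents:
15 → extends → [15]
7 → replaces 15 → [7]
9 → extends → [7, 9]
13 → extends → [7, 9, 13]
8 → replaces 9 → [7, 8, 13]
2 → replaces 7 → [2, 8, 13]
12 → replaces 13 → [2, 8, 12]
5 → replaces 8 → [2, 5, 12]
3 → replaces 5 → [2, 3, 12]
14 → extends → [2, 3, 12, 14]
1 → replaces 2 → [1, 3, 12, 14]
6 → replaces 12 → [1, 3, 6, 14]
10 → replaces 14 → [1, 3, 6, 10]
16 → extends → [1, 3, 6, 10, 16]
11 → replaces 16 → [1, 3, 6, 10, 11]
4 → replaces 6 → [1, 3, 4, 10, 11]
Length 5; one witness is 7, 9, 13, 14, 16.

7, 9, 13, 14, 16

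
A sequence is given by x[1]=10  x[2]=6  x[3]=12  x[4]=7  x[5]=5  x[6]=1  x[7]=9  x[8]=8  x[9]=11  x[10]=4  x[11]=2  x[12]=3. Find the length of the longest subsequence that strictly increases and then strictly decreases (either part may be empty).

6

inc[i] = longest strictly increasing subsequence ending at i; dec[i] = longest strictly decreasing subsequence starting at i:
i:      1  2  3  4  5  6  7  8  9 10 11 12
x[i]:  10  6 12  7  5  1  9  8 11  4  2  3
inc:    1  1  2  2  1  1  3  3  4  2  2  3
dec:    5  4  5  4  3  1  4  3  3  2  1  1
Best peak at i=3 (value 12): inc=2, dec=5, length 2+5−1 = 6.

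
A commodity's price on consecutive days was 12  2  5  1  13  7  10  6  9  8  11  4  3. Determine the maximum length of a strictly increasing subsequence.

5

Track the smallest tail for each achievable length (strict):
12 → extends → [12]
2 → replaces 12 → [2]
5 → extends → [2, 5]
1 → replaces 2 → [1, 5]
13 → extends → [1, 5, 13]
7 → replaces 13 → [1, 5, 7]
10 → extends → [1, 5, 7, 10]
6 → replaces 7 → [1, 5, 6, 10]
9 → replaces 10 → [1, 5, 6, 9]
8 → replaces 9 → [1, 5, 6, 8]
11 → extends → [1, 5, 6, 8, 11]
4 → replaces 5 → [1, 4, 6, 8, 11]
3 → replaces 4 → [1, 3, 6, 8, 11]
Five tails, so the longest strictly increasing subsequence has length 5 (e.g. 2, 5, 7, 10, 11).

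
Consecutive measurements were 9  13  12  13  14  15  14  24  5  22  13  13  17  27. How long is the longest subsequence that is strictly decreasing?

3

Negate each value so 'decreasing' becomes 'increasing', then run patience tails on the negated sequence:
-9 → extends → [-9]
-13 → replaces -9 → [-13]
-12 → extends → [-13, -12]
-13 → already a tail → [-13, -12]
-14 → replaces -13 → [-14, -12]
-15 → replaces -14 → [-15, -12]
-14 → replaces -12 → [-15, -14]
-24 → replaces -15 → [-24, -14]
-5 → extends → [-24, -14, -5]
-22 → replaces -14 → [-24, -22, -5]
-13 → replaces -5 → [-24, -22, -13]
-13 → already a tail → [-24, -22, -13]
-17 → replaces -13 → [-24, -22, -17]
-27 → replaces -24 → [-27, -22, -17]
Three tails, so the longest strictly decreasing subsequence of the original has length 3.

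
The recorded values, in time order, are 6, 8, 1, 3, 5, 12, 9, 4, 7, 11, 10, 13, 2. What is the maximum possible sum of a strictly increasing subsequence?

Let S[i] be the best sum of a strictly increasing subsequence ending at i:
i:      1  2  3  4  5  6  7  8  9 10 11 12 13
a[i]:   6  8  1  3  5 12  9  4  7 11 10 13  2
S:      6 14  1  4  9 26 23  8 16 34 33 47  3
Maximum is 47 (e.g. 6 + 8 + 9 + 11 + 13).

47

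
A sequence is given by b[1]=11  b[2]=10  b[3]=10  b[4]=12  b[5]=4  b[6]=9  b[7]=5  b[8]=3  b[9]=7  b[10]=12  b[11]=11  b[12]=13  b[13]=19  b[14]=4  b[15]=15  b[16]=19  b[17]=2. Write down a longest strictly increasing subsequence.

Patience tails give the LIS length; then backtrack through the dp parents:
11 → extends → [11]
10 → replaces 11 → [10]
10 → already a tail → [10]
12 → extends → [10, 12]
4 → replaces 10 → [4, 12]
9 → replaces 12 → [4, 9]
5 → replaces 9 → [4, 5]
3 → replaces 4 → [3, 5]
7 → extends → [3, 5, 7]
12 → extends → [3, 5, 7, 12]
11 → replaces 12 → [3, 5, 7, 11]
13 → extends → [3, 5, 7, 11, 13]
19 → extends → [3, 5, 7, 11, 13, 19]
4 → replaces 5 → [3, 4, 7, 11, 13, 19]
15 → replaces 19 → [3, 4, 7, 11, 13, 15]
19 → extends → [3, 4, 7, 11, 13, 15, 19]
2 → replaces 3 → [2, 4, 7, 11, 13, 15, 19]
Length 7; one witness is 4, 5, 7, 12, 13, 15, 19.

4, 5, 7, 12, 13, 15, 19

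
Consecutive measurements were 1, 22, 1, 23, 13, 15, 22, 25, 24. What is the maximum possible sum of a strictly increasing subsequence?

76

Let S[i] be the best sum of a strictly increasing subsequence ending at i:
i:      1  2  3  4  5  6  7  8  9
a[i]:   1 22  1 23 13 15 22 25 24
S:      1 23  1 46 14 29 51 76 75
Maximum is 76 (e.g. 1 + 13 + 15 + 22 + 25).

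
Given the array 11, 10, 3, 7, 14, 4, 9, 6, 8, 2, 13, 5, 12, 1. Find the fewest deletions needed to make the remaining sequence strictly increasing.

9

Fewest deletions = n − (longest strictly increasing subsequence).
Patience tails:
11 → extends → [11]
10 → replaces 11 → [10]
3 → replaces 10 → [3]
7 → extends → [3, 7]
14 → extends → [3, 7, 14]
4 → replaces 7 → [3, 4, 14]
9 → replaces 14 → [3, 4, 9]
6 → replaces 9 → [3, 4, 6]
8 → extends → [3, 4, 6, 8]
2 → replaces 3 → [2, 4, 6, 8]
13 → extends → [2, 4, 6, 8, 13]
5 → replaces 6 → [2, 4, 5, 8, 13]
12 → replaces 13 → [2, 4, 5, 8, 12]
1 → replaces 2 → [1, 4, 5, 8, 12]
Longest strictly increasing subsequence has length 5, so deletions = 14 − 5 = 9.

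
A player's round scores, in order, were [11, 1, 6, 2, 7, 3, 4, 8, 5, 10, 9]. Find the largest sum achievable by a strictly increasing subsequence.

Let S[i] be the best sum of a strictly increasing subsequence ending at i:
i:      1  2  3  4  5  6  7  8  9 10 11
a[i]:  11  1  6  2  7  3  4  8  5 10  9
S:     11  1  7  3 14  6 10 22 15 32 31
Maximum is 32 (e.g. 1 + 6 + 7 + 8 + 10).

32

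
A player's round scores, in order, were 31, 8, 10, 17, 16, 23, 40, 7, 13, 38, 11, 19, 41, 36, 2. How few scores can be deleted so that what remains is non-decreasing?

Fewest deletions = n − (longest non-decreasing subsequence).
Patience tails:
31 → extends → [31]
8 → replaces 31 → [8]
10 → extends → [8, 10]
17 → extends → [8, 10, 17]
16 → replaces 17 → [8, 10, 16]
23 → extends → [8, 10, 16, 23]
40 → extends → [8, 10, 16, 23, 40]
7 → replaces 8 → [7, 10, 16, 23, 40]
13 → replaces 16 → [7, 10, 13, 23, 40]
38 → replaces 40 → [7, 10, 13, 23, 38]
11 → replaces 13 → [7, 10, 11, 23, 38]
19 → replaces 23 → [7, 10, 11, 19, 38]
41 → extends → [7, 10, 11, 19, 38, 41]
36 → replaces 38 → [7, 10, 11, 19, 36, 41]
2 → replaces 7 → [2, 10, 11, 19, 36, 41]
Longest non-decreasing subsequence has length 6, so deletions = 15 − 6 = 9.

9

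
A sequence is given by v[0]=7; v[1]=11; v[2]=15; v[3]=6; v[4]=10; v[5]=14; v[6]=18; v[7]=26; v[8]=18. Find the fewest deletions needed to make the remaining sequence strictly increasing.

4

Fewest deletions = n − (longest strictly increasing subsequence).
i:      0  1  2  3  4  5  6  7  8
v[i]:   7 11 15  6 10 14 18 26 18
dp:     1  2  3  1  2  3  4  5  4
max dp = 5, so deletions = 9 − 5 = 4.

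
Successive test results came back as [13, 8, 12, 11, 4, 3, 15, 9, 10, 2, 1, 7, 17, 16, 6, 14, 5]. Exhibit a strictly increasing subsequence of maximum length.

8, 12, 15, 17

Patience tails give the LIS length; then backtrack through the dp parents:
13 → extends → [13]
8 → replaces 13 → [8]
12 → extends → [8, 12]
11 → replaces 12 → [8, 11]
4 → replaces 8 → [4, 11]
3 → replaces 4 → [3, 11]
15 → extends → [3, 11, 15]
9 → replaces 11 → [3, 9, 15]
10 → replaces 15 → [3, 9, 10]
2 → replaces 3 → [2, 9, 10]
1 → replaces 2 → [1, 9, 10]
7 → replaces 9 → [1, 7, 10]
17 → extends → [1, 7, 10, 17]
16 → replaces 17 → [1, 7, 10, 16]
6 → replaces 7 → [1, 6, 10, 16]
14 → replaces 16 → [1, 6, 10, 14]
5 → replaces 6 → [1, 5, 10, 14]
Length 4; one witness is 8, 12, 15, 17.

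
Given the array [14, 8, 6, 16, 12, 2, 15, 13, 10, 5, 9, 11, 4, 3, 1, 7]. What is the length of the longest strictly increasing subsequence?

4

Track the smallest tail for each achievable length (strict):
14 → extends → [14]
8 → replaces 14 → [8]
6 → replaces 8 → [6]
16 → extends → [6, 16]
12 → replaces 16 → [6, 12]
2 → replaces 6 → [2, 12]
15 → extends → [2, 12, 15]
13 → replaces 15 → [2, 12, 13]
10 → replaces 12 → [2, 10, 13]
5 → replaces 10 → [2, 5, 13]
9 → replaces 13 → [2, 5, 9]
11 → extends → [2, 5, 9, 11]
4 → replaces 5 → [2, 4, 9, 11]
3 → replaces 4 → [2, 3, 9, 11]
1 → replaces 2 → [1, 3, 9, 11]
7 → replaces 9 → [1, 3, 7, 11]
Four tails, so the longest strictly increasing subsequence has length 4 (e.g. 2, 5, 9, 11).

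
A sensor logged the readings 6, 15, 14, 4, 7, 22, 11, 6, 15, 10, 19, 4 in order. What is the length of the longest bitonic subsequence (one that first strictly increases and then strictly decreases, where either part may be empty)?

6

inc[i] = longest strictly increasing subsequence ending at i; dec[i] = longest strictly decreasing subsequence starting at i:
i:      1  2  3  4  5  6  7  8  9 10 11 12
a[i]:   6 15 14  4  7 22 11  6 15 10 19  4
inc:    1  2  2  1  2  3  3  2  4  3  5  1
dec:    2  5  4  1  3  4  3  2  3  2  2  1
Best peak at i=2 (value 15): inc=2, dec=5, length 2+5−1 = 6.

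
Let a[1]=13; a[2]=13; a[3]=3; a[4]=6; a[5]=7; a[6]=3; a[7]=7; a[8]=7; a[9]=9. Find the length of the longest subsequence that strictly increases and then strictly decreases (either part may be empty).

4

inc[i] = longest strictly increasing subsequence ending at i; dec[i] = longest strictly decreasing subsequence starting at i:
i:      1  2  3  4  5  6  7  8  9
a[i]:  13 13  3  6  7  3  7  7  9
inc:    1  1  1  2  3  1  3  3  4
dec:    3  3  1  2  2  1  1  1  1
Best peak at i=5 (value 7): inc=3, dec=2, length 3+2−1 = 4.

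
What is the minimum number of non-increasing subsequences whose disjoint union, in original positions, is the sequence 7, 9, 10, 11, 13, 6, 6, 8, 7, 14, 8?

6

The minimum number of non-increasing subsequences covering a sequence equals the length of its longest strictly increasing subsequence.
LIS length is 6 (e.g. 7, 9, 10, 11, 13, 14), so 6 piles are needed.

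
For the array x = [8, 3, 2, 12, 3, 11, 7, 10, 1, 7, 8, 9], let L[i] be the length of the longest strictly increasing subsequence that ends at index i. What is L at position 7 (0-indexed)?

4

dp[i] = 1 + max{dp[j] : j<i, x[j]<x[i]} (or 1 if no such j):
i:      0  1  2  3  4  5  6  7  8  9 10 11
x[i]:   8  3  2 12  3 11  7 10  1  7  8  9
dp:     1  1  1  2  2  3  3  4  1  3  4  5
At index 7 the value is 4.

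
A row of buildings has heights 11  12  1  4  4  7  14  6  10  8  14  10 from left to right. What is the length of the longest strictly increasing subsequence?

Track the smallest tail for each achievable length (strict):
11 → extends → [11]
12 → extends → [11, 12]
1 → replaces 11 → [1, 12]
4 → replaces 12 → [1, 4]
4 → already a tail → [1, 4]
7 → extends → [1, 4, 7]
14 → extends → [1, 4, 7, 14]
6 → replaces 7 → [1, 4, 6, 14]
10 → replaces 14 → [1, 4, 6, 10]
8 → replaces 10 → [1, 4, 6, 8]
14 → extends → [1, 4, 6, 8, 14]
10 → replaces 14 → [1, 4, 6, 8, 10]
Five tails, so the longest strictly increasing subsequence has length 5 (e.g. 1, 4, 7, 10, 14).

5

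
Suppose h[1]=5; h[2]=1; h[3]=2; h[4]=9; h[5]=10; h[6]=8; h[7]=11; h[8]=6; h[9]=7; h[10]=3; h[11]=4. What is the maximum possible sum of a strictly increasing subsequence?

35

Let S[i] be the best sum of a strictly increasing subsequence ending at i:
i:      1  2  3  4  5  6  7  8  9 10 11
h[i]:   5  1  2  9 10  8 11  6  7  3  4
S:      5  1  3 14 24 13 35 11 18  6 10
Maximum is 35 (e.g. 5 + 9 + 10 + 11).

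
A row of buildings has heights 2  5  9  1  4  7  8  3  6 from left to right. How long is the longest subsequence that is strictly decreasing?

3

Negate each value so 'decreasing' becomes 'increasing', then run patience tails on the negated sequence:
-2 → extends → [-2]
-5 → replaces -2 → [-5]
-9 → replaces -5 → [-9]
-1 → extends → [-9, -1]
-4 → replaces -1 → [-9, -4]
-7 → replaces -4 → [-9, -7]
-8 → replaces -7 → [-9, -8]
-3 → extends → [-9, -8, -3]
-6 → replaces -3 → [-9, -8, -6]
Three tails, so the longest strictly decreasing subsequence of the original has length 3.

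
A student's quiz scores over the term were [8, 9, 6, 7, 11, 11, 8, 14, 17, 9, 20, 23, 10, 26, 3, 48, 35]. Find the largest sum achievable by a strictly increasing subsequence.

176

Let S[i] be the best sum of a strictly increasing subsequence ending at i:
i:       1   2   3   4   5   6   7   8   9  10  11  12  13  14  15  16  17
a[i]:    8   9   6   7  11  11   8  14  17   9  20  23  10  26   3  48  35
S:       8  17   6  13  28  28  21  42  59  30  79 102  40 128   3 176 163
Maximum is 176 (e.g. 8 + 9 + 11 + 14 + 17 + 20 + 23 + 26 + 48).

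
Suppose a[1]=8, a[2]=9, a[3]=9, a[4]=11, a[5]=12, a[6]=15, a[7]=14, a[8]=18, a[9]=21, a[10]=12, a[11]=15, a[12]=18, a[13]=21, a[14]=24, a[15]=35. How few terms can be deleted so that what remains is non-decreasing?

Fewest deletions = n − (longest non-decreasing subsequence).
Patience tails:
8 → extends → [8]
9 → extends → [8, 9]
9 → extends → [8, 9, 9]
11 → extends → [8, 9, 9, 11]
12 → extends → [8, 9, 9, 11, 12]
15 → extends → [8, 9, 9, 11, 12, 15]
14 → replaces 15 → [8, 9, 9, 11, 12, 14]
18 → extends → [8, 9, 9, 11, 12, 14, 18]
21 → extends → [8, 9, 9, 11, 12, 14, 18, 21]
12 → replaces 14 → [8, 9, 9, 11, 12, 12, 18, 21]
15 → replaces 18 → [8, 9, 9, 11, 12, 12, 15, 21]
18 → replaces 21 → [8, 9, 9, 11, 12, 12, 15, 18]
21 → extends → [8, 9, 9, 11, 12, 12, 15, 18, 21]
24 → extends → [8, 9, 9, 11, 12, 12, 15, 18, 21, 24]
35 → extends → [8, 9, 9, 11, 12, 12, 15, 18, 21, 24, 35]
Longest non-decreasing subsequence has length 11, so deletions = 15 − 11 = 4.

4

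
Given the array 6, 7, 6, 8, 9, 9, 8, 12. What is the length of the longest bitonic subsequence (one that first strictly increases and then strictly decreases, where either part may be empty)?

5

inc[i] = longest strictly increasing subsequence ending at i; dec[i] = longest strictly decreasing subsequence starting at i:
i:      1  2  3  4  5  6  7  8
a[i]:   6  7  6  8  9  9  8 12
inc:    1  2  1  3  4  4  3  5
dec:    1  2  1  1  2  2  1  1
Best peak at i=5 (value 9): inc=4, dec=2, length 4+2−1 = 5.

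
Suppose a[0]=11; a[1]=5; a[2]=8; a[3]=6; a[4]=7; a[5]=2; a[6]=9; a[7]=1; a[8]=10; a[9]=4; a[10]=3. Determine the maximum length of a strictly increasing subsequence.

Let dp[i] be the length of the longest such subsequence ending at index i:
i:      0  1  2  3  4  5  6  7  8  9 10
a[i]:  11  5  8  6  7  2  9  1 10  4  3
dp:     1  1  2  2  3  1  4  1  5  2  2
Maximum dp value is 5.

5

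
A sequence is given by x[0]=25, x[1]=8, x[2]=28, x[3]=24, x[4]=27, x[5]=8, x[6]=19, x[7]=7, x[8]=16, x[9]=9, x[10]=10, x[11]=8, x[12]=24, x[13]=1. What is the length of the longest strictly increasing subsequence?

4

Track the smallest tail for each achievable length (strict):
25 → extends → [25]
8 → replaces 25 → [8]
28 → extends → [8, 28]
24 → replaces 28 → [8, 24]
27 → extends → [8, 24, 27]
8 → already a tail → [8, 24, 27]
19 → replaces 24 → [8, 19, 27]
7 → replaces 8 → [7, 19, 27]
16 → replaces 19 → [7, 16, 27]
9 → replaces 16 → [7, 9, 27]
10 → replaces 27 → [7, 9, 10]
8 → replaces 9 → [7, 8, 10]
24 → extends → [7, 8, 10, 24]
1 → replaces 7 → [1, 8, 10, 24]
Four tails, so the longest strictly increasing subsequence has length 4 (e.g. 8, 9, 10, 24).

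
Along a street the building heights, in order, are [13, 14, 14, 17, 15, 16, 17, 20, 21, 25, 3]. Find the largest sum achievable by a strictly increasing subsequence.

Let S[i] be the best sum of a strictly increasing subsequence ending at i:
i:       1   2   3   4   5   6   7   8   9  10  11
a[i]:   13  14  14  17  15  16  17  20  21  25   3
S:      13  27  27  44  42  58  75  95 116 141   3
Maximum is 141 (e.g. 13 + 14 + 15 + 16 + 17 + 20 + 21 + 25).

141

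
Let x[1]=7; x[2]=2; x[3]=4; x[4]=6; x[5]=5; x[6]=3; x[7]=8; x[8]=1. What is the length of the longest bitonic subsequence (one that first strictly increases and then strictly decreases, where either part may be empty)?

6

inc[i] = longest strictly increasing subsequence ending at i; dec[i] = longest strictly decreasing subsequence starting at i:
i:     1 2 3 4 5 6 7 8
x[i]:  7 2 4 6 5 3 8 1
inc:   1 1 2 3 3 2 4 1
dec:   5 2 3 4 3 2 2 1
Best peak at i=4 (value 6): inc=3, dec=4, length 3+4−1 = 6.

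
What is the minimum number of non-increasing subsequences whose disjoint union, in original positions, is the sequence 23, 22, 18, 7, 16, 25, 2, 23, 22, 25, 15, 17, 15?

4

Place each on the leftmost legal pile:
23 → new pile 1 (tops now [23])
22 → pile 1 (tops now [22])
18 → pile 1 (tops now [18])
7 → pile 1 (tops now [7])
16 → new pile 2 (tops now [7, 16])
25 → new pile 3 (tops now [7, 16, 25])
2 → pile 1 (tops now [2, 16, 25])
23 → pile 3 (tops now [2, 16, 23])
22 → pile 3 (tops now [2, 16, 22])
25 → new pile 4 (tops now [2, 16, 22, 25])
15 → pile 2 (tops now [2, 15, 22, 25])
17 → pile 3 (tops now [2, 15, 17, 25])
15 → pile 2 (tops now [2, 15, 17, 25])
Four piles.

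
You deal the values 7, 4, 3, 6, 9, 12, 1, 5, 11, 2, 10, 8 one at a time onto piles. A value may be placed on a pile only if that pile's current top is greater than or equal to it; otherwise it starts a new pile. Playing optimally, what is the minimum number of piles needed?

4

Place each on the leftmost legal pile:
7 → new pile 1 (tops now [7])
4 → pile 1 (tops now [4])
3 → pile 1 (tops now [3])
6 → new pile 2 (tops now [3, 6])
9 → new pile 3 (tops now [3, 6, 9])
12 → new pile 4 (tops now [3, 6, 9, 12])
1 → pile 1 (tops now [1, 6, 9, 12])
5 → pile 2 (tops now [1, 5, 9, 12])
11 → pile 4 (tops now [1, 5, 9, 11])
2 → pile 2 (tops now [1, 2, 9, 11])
10 → pile 4 (tops now [1, 2, 9, 10])
8 → pile 3 (tops now [1, 2, 8, 10])
Four piles.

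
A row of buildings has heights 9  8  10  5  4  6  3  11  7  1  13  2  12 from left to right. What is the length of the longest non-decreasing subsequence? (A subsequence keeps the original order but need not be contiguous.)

4

Let dp[i] be the length of the longest such subsequence ending at index i:
i:      1  2  3  4  5  6  7  8  9 10 11 12 13
a[i]:   9  8 10  5  4  6  3 11  7  1 13  2 12
dp:     1  1  2  1  1  2  1  3  3  1  4  2  4
Maximum dp value is 4.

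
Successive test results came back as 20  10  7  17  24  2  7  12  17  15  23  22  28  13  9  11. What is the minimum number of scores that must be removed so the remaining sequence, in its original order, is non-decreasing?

10

Fewest deletions = n − (longest non-decreasing subsequence).
i:      1  2  3  4  5  6  7  8  9 10 11 12 13 14 15 16
a[i]:  20 10  7 17 24  2  7 12 17 15 23 22 28 13  9 11
dp:     1  1  1  2  3  1  2  3  4  4  5  5  6  4  3  4
max dp = 6, so deletions = 16 − 6 = 10.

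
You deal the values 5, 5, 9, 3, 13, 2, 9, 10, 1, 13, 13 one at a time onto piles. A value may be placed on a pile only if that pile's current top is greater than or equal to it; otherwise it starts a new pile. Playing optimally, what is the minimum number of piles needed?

4

Place each on the leftmost legal pile:
5 → new pile 1 (tops now [5])
5 → pile 1 (tops now [5])
9 → new pile 2 (tops now [5, 9])
3 → pile 1 (tops now [3, 9])
13 → new pile 3 (tops now [3, 9, 13])
2 → pile 1 (tops now [2, 9, 13])
9 → pile 2 (tops now [2, 9, 13])
10 → pile 3 (tops now [2, 9, 10])
1 → pile 1 (tops now [1, 9, 10])
13 → new pile 4 (tops now [1, 9, 10, 13])
13 → pile 4 (tops now [1, 9, 10, 13])
Four piles.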